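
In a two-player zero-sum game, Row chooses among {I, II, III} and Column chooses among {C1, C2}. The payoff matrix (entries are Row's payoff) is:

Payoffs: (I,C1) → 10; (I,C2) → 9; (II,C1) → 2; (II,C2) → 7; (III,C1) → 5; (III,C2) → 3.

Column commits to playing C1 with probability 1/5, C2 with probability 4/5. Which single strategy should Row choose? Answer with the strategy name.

Expected payoff of I: (1/5)·10 + (4/5)·9 = 46/5.
Expected payoff of II: (1/5)·2 + (4/5)·7 = 6.
Expected payoff of III: (1/5)·5 + (4/5)·3 = 17/5.
The largest is 46/5, so Row's best response is I.

I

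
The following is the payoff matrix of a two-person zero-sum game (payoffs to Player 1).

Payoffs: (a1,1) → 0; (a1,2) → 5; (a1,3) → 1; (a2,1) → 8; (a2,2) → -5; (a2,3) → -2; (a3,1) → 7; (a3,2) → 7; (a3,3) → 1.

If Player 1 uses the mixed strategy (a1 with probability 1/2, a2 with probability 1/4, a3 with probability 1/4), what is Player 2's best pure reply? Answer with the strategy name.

If Player 2 plays 1, Player 1's expected payoff is (1/2)·0 + (1/4)·8 + (1/4)·7 = 15/4.
If Player 2 plays 2, Player 1's expected payoff is (1/2)·5 + (1/4)·(-5) + (1/4)·7 = 3.
If Player 2 plays 3, Player 1's expected payoff is (1/2)·1 + (1/4)·(-2) + (1/4)·1 = 1/4.
Player 2 minimizes Player 1's payoff; the smallest is 1/4, so the best response is 3.

3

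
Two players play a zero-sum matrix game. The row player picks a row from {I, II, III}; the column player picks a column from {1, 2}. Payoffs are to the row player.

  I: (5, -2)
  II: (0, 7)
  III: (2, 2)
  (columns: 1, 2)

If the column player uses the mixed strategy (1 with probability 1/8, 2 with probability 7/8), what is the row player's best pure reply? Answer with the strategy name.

II

Expected payoff of I: (1/8)·5 + (7/8)·(-2) = -9/8.
Expected payoff of II: (1/8)·0 + (7/8)·7 = 49/8.
Expected payoff of III: (1/8)·2 + (7/8)·2 = 2.
The largest is 49/8, so the row player's best response is II.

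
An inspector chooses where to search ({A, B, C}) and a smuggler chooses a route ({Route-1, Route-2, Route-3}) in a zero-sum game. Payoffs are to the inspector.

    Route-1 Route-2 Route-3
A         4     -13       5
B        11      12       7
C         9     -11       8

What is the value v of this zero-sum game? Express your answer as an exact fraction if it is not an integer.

173/24

Row minima: A → -13, B → 7, C → -11; maximin = 7.
Column maxima: Route-1 → 11, Route-2 → 12, Route-3 → 8; minimax = 8.
7 ≠ 8, so there is no saddle point; optimal play is mixed.
A is strictly dominated by B, so the inspector never plays it.
With A eliminated, Route-1 is strictly dominated by Route-3 (it gives the inspector strictly more in every remaining row), so the smuggler never plays it.
On the remaining 2×2 (B, C vs Route-2, Route-3):
Let the inspector play B with probability p. Expected payoff against Route-2: 12p + (-11)(1−p) = 23p − 11; against Route-3: 7p + 8(1−p) = −p + 8.
Setting these equal: 23p − 11 = −p + 8 ⇒ 24p = 19 ⇒ p = 19/24, and the value is (23)·(19/24) − 11 = 173/24.
For the smuggler: with q = P(Route-2), equating B's and C's payoffs gives 5q + 7 = −19q + 8 ⇒ q = 1/24.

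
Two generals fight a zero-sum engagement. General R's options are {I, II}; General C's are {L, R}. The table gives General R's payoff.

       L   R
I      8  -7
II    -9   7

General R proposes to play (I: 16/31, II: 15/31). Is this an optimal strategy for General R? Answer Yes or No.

Against L this mix gives (16/31)·8 + (15/31)·(-9) = -7/31.
Against R this mix gives (16/31)·(-7) + (15/31)·7 = -7/31.
All of General C's active replies (L, R) yield -7/31, and no column does worse for General R. The mix makes General C indifferent and guarantees -7/31, so it is optimal.

Yes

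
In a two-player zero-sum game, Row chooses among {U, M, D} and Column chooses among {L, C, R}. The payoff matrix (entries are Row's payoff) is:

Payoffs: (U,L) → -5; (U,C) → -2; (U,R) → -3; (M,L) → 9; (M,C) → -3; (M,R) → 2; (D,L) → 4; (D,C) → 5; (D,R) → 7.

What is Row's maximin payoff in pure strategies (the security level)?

4

Row minima: U → -5, M → -3, D → 4.
The best of these is 4.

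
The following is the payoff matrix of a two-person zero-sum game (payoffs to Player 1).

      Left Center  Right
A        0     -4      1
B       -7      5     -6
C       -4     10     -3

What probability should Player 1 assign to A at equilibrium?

Row minima: A → -4, B → -7, C → -4; maximin = -4.
Column maxima: Left → 0, Center → 10, Right → 1; minimax = 0.
-4 ≠ 0, so there is no saddle point; optimal play is mixed.
B is strictly dominated by C, so Player 1 never plays it.
Right is strictly dominated by Left (it gives Player 1 strictly more in every row), so Player 2 never plays it.
On the remaining 2×2 (A, C vs Left, Center):
Let Player 1 play A with probability p. Expected payoff against Left: 0p + (-4)(1−p) = 4p − 4; against Center: (-4)p + 10(1−p) = −14p + 10.
Setting these equal: 4p − 4 = −14p + 10 ⇒ 18p = 14 ⇒ p = 7/9, and the value is (4)·(7/9) − 4 = -8/9.
For Player 2: with q = P(Left), equating A's and C's payoffs gives 4q − 4 = −14q + 10 ⇒ q = 7/9.

7/9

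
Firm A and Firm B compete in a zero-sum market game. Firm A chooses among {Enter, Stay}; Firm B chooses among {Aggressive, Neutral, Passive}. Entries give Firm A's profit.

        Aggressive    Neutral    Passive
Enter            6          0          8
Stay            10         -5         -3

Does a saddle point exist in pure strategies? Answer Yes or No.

Row minima: Enter → 0, Stay → -5; maximin = 0.
Column maxima: Aggressive → 10, Neutral → 0, Passive → 8; minimax = 0.
maximin = minimax = 0, so a saddle point exists.

Yes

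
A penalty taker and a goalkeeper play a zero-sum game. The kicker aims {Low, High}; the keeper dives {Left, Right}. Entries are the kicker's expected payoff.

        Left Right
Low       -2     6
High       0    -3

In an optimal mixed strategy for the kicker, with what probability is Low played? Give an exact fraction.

Row minima: Low → -2, High → -3; maximin = -2.
Column maxima: Left → 0, Right → 6; minimax = 0.
-2 ≠ 0, so there is no saddle point; optimal play is mixed.
Let the kicker play Low with probability p. Expected payoff against Left: (-2)p + 0(1−p) = −2p; against Right: 6p + (-3)(1−p) = 9p − 3.
Setting these equal: −2p = 9p − 3 ⇒ −11p = -3 ⇒ p = 3/11, and the value is (-2)·(3/11) = -6/11.
For the keeper: with q = P(Left), equating Low's and High's payoffs gives −8q + 6 = 3q − 3 ⇒ q = 9/11.

3/11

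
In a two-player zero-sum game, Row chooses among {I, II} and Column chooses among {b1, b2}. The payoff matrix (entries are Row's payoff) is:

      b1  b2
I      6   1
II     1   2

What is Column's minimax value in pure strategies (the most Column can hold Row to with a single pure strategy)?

Column maxima: b1 → 6, b2 → 2.
The smallest of these is 2.

2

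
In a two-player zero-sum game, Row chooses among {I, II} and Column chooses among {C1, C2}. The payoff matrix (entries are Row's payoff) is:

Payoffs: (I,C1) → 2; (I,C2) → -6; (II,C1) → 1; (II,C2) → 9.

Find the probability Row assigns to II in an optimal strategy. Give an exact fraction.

Row minima: I → -6, II → 1; maximin = 1.
Column maxima: C1 → 2, C2 → 9; minimax = 2.
1 ≠ 2, so there is no saddle point; optimal play is mixed.
Let Row play I with probability p. Expected payoff against C1: 2p + 1(1−p) = p + 1; against C2: (-6)p + 9(1−p) = −15p + 9.
Setting these equal: p + 1 = −15p + 9 ⇒ 16p = 8 ⇒ p = 1/2, and the value is (1)·(1/2) + 1 = 3/2.
For Column: with q = P(C1), equating I's and II's payoffs gives 8q − 6 = −8q + 9 ⇒ q = 15/16.

1/2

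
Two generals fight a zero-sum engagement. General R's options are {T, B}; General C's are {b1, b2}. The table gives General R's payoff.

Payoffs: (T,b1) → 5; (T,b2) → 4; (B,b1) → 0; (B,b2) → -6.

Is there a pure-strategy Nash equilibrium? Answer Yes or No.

Row minima: T → 4, B → -6; maximin = 4.
Column maxima: b1 → 5, b2 → 4; minimax = 4.
maximin = minimax = 4, so a saddle point exists.

Yes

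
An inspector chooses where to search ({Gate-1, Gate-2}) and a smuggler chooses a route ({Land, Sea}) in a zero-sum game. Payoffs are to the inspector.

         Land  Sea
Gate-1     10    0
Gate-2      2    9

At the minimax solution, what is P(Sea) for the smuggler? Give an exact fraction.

Row minima: Gate-1 → 0, Gate-2 → 2; maximin = 2.
Column maxima: Land → 10, Sea → 9; minimax = 9.
2 ≠ 9, so there is no saddle point; optimal play is mixed.
Let the inspector play Gate-1 with probability p. Expected payoff against Land: 10p + 2(1−p) = 8p + 2; against Sea: 0p + 9(1−p) = −9p + 9.
Setting these equal: 8p + 2 = −9p + 9 ⇒ 17p = 7 ⇒ p = 7/17, and the value is (8)·(7/17) + 2 = 90/17.
For the smuggler: with q = P(Land), equating Gate-1's and Gate-2's payoffs gives 10q = −7q + 9 ⇒ q = 9/17.

8/17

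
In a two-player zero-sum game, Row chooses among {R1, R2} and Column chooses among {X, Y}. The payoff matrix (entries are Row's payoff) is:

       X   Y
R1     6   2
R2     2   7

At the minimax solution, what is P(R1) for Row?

Row minima: R1 → 2, R2 → 2; maximin = 2.
Column maxima: X → 6, Y → 7; minimax = 6.
2 ≠ 6, so there is no saddle point; optimal play is mixed.
Let Row play R1 with probability p. Expected payoff against X: 6p + 2(1−p) = 4p + 2; against Y: 2p + 7(1−p) = −5p + 7.
Setting these equal: 4p + 2 = −5p + 7 ⇒ 9p = 5 ⇒ p = 5/9, and the value is (4)·(5/9) + 2 = 38/9.
For Column: with q = P(X), equating R1's and R2's payoffs gives 4q + 2 = −5q + 7 ⇒ q = 5/9.

5/9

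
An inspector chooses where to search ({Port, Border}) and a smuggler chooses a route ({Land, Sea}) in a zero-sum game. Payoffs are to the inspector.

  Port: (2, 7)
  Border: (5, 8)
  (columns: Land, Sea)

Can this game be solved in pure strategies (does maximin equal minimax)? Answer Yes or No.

Yes

Row minima: Port → 2, Border → 5; maximin = 5.
Column maxima: Land → 5, Sea → 8; minimax = 5.
maximin = minimax = 5, so a saddle point exists.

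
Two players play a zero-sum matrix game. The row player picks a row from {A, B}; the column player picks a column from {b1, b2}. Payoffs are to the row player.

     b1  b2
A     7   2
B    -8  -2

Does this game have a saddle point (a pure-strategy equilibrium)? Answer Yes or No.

Row minima: A → 2, B → -8; maximin = 2.
Column maxima: b1 → 7, b2 → 2; minimax = 2.
maximin = minimax = 2, so a saddle point exists.

Yes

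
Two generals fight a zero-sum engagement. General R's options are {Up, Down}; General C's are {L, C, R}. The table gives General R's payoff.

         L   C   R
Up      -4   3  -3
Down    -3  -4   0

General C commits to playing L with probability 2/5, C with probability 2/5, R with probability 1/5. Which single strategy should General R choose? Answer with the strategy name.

Expected payoff of Up: (2/5)·(-4) + (2/5)·3 + (1/5)·(-3) = -1.
Expected payoff of Down: (2/5)·(-3) + (2/5)·(-4) + (1/5)·0 = -14/5.
The largest is -1, so General R's best response is Up.

Up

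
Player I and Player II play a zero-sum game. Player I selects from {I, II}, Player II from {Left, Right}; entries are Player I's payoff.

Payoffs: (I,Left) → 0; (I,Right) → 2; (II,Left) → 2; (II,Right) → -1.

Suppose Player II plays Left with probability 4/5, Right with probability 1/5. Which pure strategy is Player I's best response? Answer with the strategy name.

Expected payoff of I: (4/5)·0 + (1/5)·2 = 2/5.
Expected payoff of II: (4/5)·2 + (1/5)·(-1) = 7/5.
The largest is 7/5, so Player I's best response is II.

II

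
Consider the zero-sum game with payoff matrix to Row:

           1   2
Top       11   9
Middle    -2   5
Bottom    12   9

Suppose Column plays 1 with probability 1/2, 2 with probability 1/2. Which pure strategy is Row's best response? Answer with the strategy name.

Expected payoff of Top: (1/2)·11 + (1/2)·9 = 10.
Expected payoff of Middle: (1/2)·(-2) + (1/2)·5 = 3/2.
Expected payoff of Bottom: (1/2)·12 + (1/2)·9 = 21/2.
The largest is 21/2, so Row's best response is Bottom.

Bottom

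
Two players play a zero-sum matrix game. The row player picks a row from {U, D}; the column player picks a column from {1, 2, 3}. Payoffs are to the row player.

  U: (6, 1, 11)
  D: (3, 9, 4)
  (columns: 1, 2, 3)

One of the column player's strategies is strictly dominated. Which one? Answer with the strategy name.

1 holds the row player's payoff strictly below 3 in every row: 6 < 11, 3 < 4.
So 3 is strictly dominated for the column player.

3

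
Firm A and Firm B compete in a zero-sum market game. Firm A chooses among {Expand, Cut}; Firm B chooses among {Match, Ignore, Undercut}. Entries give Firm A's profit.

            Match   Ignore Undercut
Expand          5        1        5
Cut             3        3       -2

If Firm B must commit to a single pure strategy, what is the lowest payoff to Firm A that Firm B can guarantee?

Column maxima: Match → 5, Ignore → 3, Undercut → 5.
The smallest of these is 3.

3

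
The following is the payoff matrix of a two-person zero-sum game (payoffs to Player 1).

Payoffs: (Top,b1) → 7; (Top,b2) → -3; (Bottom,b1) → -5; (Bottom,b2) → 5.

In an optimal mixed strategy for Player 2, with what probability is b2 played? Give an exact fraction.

3/5

Row minima: Top → -3, Bottom → -5; maximin = -3.
Column maxima: b1 → 7, b2 → 5; minimax = 5.
-3 ≠ 5, so there is no saddle point; optimal play is mixed.
Let Player 1 play Top with probability p. Expected payoff against b1: 7p + (-5)(1−p) = 12p − 5; against b2: (-3)p + 5(1−p) = −8p + 5.
Setting these equal: 12p − 5 = −8p + 5 ⇒ 20p = 10 ⇒ p = 1/2, and the value is (12)·(1/2) − 5 = 1.
For Player 2: with q = P(b1), equating Top's and Bottom's payoffs gives 10q − 3 = −10q + 5 ⇒ q = 2/5.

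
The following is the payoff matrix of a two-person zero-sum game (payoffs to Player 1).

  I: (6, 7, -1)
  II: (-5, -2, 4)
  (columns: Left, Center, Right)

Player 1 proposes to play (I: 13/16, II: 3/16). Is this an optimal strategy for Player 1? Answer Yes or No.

No

Against Left this mix gives (13/16)·6 + (3/16)·(-5) = 63/16.
Against Center this mix gives (13/16)·7 + (3/16)·(-2) = 85/16.
Against Right this mix gives (13/16)·(-1) + (3/16)·4 = -1/16.
Player 2 will play Right, holding Player 1 to -1/16. Shifting weight toward the row that does better against Right would raise this floor (the equalizing mix achieves 19/16 against both Right and Left), so the proposed strategy is not optimal.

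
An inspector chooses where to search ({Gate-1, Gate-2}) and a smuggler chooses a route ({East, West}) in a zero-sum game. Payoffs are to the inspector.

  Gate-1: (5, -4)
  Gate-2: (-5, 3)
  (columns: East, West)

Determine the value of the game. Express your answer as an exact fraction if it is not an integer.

-5/17

Row minima: Gate-1 → -4, Gate-2 → -5; maximin = -4.
Column maxima: East → 5, West → 3; minimax = 3.
-4 ≠ 3, so there is no saddle point; optimal play is mixed.
Let the inspector play Gate-1 with probability p. Expected payoff against East: 5p + (-5)(1−p) = 10p − 5; against West: (-4)p + 3(1−p) = −7p + 3.
Setting these equal: 10p − 5 = −7p + 3 ⇒ 17p = 8 ⇒ p = 8/17, and the value is (10)·(8/17) − 5 = -5/17.
For the smuggler: with q = P(East), equating Gate-1's and Gate-2's payoffs gives 9q − 4 = −8q + 3 ⇒ q = 7/17.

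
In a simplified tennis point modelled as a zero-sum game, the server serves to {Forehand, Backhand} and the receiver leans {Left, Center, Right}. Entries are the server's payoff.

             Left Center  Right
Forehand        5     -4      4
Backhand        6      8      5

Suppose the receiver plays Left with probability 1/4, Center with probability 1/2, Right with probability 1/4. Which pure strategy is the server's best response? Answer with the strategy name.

Backhand

Expected payoff of Forehand: (1/4)·5 + (1/2)·(-4) + (1/4)·4 = 1/4.
Expected payoff of Backhand: (1/4)·6 + (1/2)·8 + (1/4)·5 = 27/4.
The largest is 27/4, so the server's best response is Backhand.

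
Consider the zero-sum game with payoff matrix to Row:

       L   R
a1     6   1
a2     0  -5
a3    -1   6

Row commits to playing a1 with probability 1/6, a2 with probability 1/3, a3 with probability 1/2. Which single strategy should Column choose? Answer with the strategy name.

L

If Column plays L, Row's expected payoff is (1/6)·6 + (1/3)·0 + (1/2)·(-1) = 1/2.
If Column plays R, Row's expected payoff is (1/6)·1 + (1/3)·(-5) + (1/2)·6 = 3/2.
Column minimizes Row's payoff; the smallest is 1/2, so the best response is L.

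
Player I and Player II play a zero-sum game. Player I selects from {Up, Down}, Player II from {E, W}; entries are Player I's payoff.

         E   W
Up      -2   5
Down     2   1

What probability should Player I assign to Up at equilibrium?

Row minima: Up → -2, Down → 1; maximin = 1.
Column maxima: E → 2, W → 5; minimax = 2.
1 ≠ 2, so there is no saddle point; optimal play is mixed.
Let Player I play Up with probability p. Expected payoff against E: (-2)p + 2(1−p) = −4p + 2; against W: 5p + 1(1−p) = 4p + 1.
Setting these equal: −4p + 2 = 4p + 1 ⇒ −8p = -1 ⇒ p = 1/8, and the value is (-4)·(1/8) + 2 = 3/2.
For Player II: with q = P(E), equating Up's and Down's payoffs gives −7q + 5 = q + 1 ⇒ q = 1/2.

1/8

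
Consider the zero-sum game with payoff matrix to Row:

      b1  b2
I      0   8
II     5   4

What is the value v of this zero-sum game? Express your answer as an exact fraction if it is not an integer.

Row minima: I → 0, II → 4; maximin = 4.
Column maxima: b1 → 5, b2 → 8; minimax = 5.
4 ≠ 5, so there is no saddle point; optimal play is mixed.
Let Row play I with probability p. Expected payoff against b1: 0p + 5(1−p) = −5p + 5; against b2: 8p + 4(1−p) = 4p + 4.
Setting these equal: −5p + 5 = 4p + 4 ⇒ −9p = -1 ⇒ p = 1/9, and the value is (-5)·(1/9) + 5 = 40/9.
For Column: with q = P(b1), equating I's and II's payoffs gives −8q + 8 = q + 4 ⇒ q = 4/9.

40/9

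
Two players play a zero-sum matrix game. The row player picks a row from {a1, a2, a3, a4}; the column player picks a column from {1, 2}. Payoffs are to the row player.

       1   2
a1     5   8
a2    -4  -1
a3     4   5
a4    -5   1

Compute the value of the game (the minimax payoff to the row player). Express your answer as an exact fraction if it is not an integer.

5

Row minima: a1 → 5, a2 → -4, a3 → 4, a4 → -5; maximin = 5.
Column maxima: 1 → 5, 2 → 8; minimax = 5.
Since maximin = minimax = 5, there is a saddle point and the value is 5.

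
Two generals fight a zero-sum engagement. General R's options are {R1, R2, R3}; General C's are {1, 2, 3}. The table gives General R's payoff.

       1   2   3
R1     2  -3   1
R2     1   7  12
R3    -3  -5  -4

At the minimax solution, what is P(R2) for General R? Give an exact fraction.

Row minima: R1 → -3, R2 → 1, R3 → -5; maximin = 1.
Column maxima: 1 → 2, 2 → 7, 3 → 12; minimax = 2.
1 ≠ 2, so there is no saddle point; optimal play is mixed.
R3 is strictly dominated by R1, so General R never plays it.
3 is strictly dominated by 2 (it gives General R strictly more in every row), so General C never plays it.
On the remaining 2×2 (R1, R2 vs 1, 2):
Let General R play R1 with probability p. Expected payoff against 1: 2p + 1(1−p) = p + 1; against 2: (-3)p + 7(1−p) = −10p + 7.
Setting these equal: p + 1 = −10p + 7 ⇒ 11p = 6 ⇒ p = 6/11, and the value is (1)·(6/11) + 1 = 17/11.
For General C: with q = P(1), equating R1's and R2's payoffs gives 5q − 3 = −6q + 7 ⇒ q = 10/11.

5/11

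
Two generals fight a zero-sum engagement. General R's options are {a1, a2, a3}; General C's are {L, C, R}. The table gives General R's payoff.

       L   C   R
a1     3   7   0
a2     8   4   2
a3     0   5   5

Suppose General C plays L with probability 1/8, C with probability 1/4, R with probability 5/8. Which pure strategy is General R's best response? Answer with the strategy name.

Expected payoff of a1: (1/8)·3 + (1/4)·7 + (5/8)·0 = 17/8.
Expected payoff of a2: (1/8)·8 + (1/4)·4 + (5/8)·2 = 13/4.
Expected payoff of a3: (1/8)·0 + (1/4)·5 + (5/8)·5 = 35/8.
The largest is 35/8, so General R's best response is a3.

a3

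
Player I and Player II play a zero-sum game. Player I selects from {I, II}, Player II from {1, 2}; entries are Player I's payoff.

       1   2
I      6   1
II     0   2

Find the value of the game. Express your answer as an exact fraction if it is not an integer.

12/7

Row minima: I → 1, II → 0; maximin = 1.
Column maxima: 1 → 6, 2 → 2; minimax = 2.
1 ≠ 2, so there is no saddle point; optimal play is mixed.
Let Player I play I with probability p. Expected payoff against 1: 6p + 0(1−p) = 6p; against 2: 1p + 2(1−p) = −p + 2.
Setting these equal: 6p = −p + 2 ⇒ 7p = 2 ⇒ p = 2/7, and the value is (6)·(2/7) = 12/7.
For Player II: with q = P(1), equating I's and II's payoffs gives 5q + 1 = −2q + 2 ⇒ q = 1/7.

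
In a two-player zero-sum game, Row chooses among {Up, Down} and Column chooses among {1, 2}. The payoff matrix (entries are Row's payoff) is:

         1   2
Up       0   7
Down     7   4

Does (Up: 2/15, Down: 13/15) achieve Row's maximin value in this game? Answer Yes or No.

No

Against 1 this mix gives (2/15)·0 + (13/15)·7 = 91/15.
Against 2 this mix gives (2/15)·7 + (13/15)·4 = 22/5.
Column will play 2, holding Row to 22/5. Shifting weight toward the row that does better against 2 would raise this floor (the equalizing mix achieves 49/10 against both 2 and 1), so the proposed strategy is not optimal.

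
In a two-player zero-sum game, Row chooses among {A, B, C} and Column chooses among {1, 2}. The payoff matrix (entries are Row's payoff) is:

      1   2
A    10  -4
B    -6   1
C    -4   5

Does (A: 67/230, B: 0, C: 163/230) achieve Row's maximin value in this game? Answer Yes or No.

No

Against 1 this mix gives (67/230)·10 + (163/230)·(-4) = 9/115.
Against 2 this mix gives (67/230)·(-4) + (163/230)·5 = 547/230.
Column will play 1, holding Row to 9/115. Shifting weight toward the row that does better against 1 would raise this floor (the equalizing mix achieves 34/23 against both 1 and 2), so the proposed strategy is not optimal.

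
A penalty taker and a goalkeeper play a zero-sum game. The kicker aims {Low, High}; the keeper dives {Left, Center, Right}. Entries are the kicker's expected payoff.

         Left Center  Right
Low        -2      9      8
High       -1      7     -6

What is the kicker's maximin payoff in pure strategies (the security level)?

-2

Row minima: Low → -2, High → -6.
The best of these is -2.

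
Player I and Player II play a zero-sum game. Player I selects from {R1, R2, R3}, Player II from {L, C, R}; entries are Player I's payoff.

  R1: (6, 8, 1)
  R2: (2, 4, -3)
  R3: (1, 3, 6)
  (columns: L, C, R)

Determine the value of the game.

Row minima: R1 → 1, R2 → -3, R3 → 1; maximin = 1.
Column maxima: L → 6, C → 8, R → 6; minimax = 6.
1 ≠ 6, so there is no saddle point; optimal play is mixed.
R2 is strictly dominated by R1, so Player I never plays it.
C is strictly dominated by L (it gives Player I strictly more in every row), so Player II never plays it.
On the remaining 2×2 (R1, R3 vs L, R):
Let Player I play R1 with probability p. Expected payoff against L: 6p + 1(1−p) = 5p + 1; against R: 1p + 6(1−p) = −5p + 6.
Setting these equal: 5p + 1 = −5p + 6 ⇒ 10p = 5 ⇒ p = 1/2, and the value is (5)·(1/2) + 1 = 7/2.
For Player II: with q = P(L), equating R1's and R3's payoffs gives 5q + 1 = −5q + 6 ⇒ q = 1/2.

7/2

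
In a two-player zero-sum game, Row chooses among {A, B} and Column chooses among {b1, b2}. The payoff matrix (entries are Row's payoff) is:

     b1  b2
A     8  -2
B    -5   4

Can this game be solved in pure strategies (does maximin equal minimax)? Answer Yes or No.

Row minima: A → -2, B → -5; maximin = -2.
Column maxima: b1 → 8, b2 → 4; minimax = 4.
-2 ≠ 4, so no pure-strategy equilibrium exists.

No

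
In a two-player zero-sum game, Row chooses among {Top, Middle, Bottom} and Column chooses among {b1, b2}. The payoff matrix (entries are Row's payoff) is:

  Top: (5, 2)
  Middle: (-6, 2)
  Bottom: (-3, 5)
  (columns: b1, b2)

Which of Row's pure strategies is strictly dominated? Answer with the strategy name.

Bottom gives a strictly higher payoff than Middle against every column: -3 > -6, 5 > 2.
So Middle is strictly dominated and Row never plays it.

Middle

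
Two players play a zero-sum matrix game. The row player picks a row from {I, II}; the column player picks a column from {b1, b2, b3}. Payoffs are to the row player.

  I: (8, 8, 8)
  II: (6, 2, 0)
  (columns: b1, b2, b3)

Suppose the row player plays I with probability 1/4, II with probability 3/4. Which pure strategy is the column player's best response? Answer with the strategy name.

If the column player plays b1, the row player's expected payoff is (1/4)·8 + (3/4)·6 = 13/2.
If the column player plays b2, the row player's expected payoff is (1/4)·8 + (3/4)·2 = 7/2.
If the column player plays b3, the row player's expected payoff is (1/4)·8 + (3/4)·0 = 2.
The column player minimizes the row player's payoff; the smallest is 2, so the best response is b3.

b3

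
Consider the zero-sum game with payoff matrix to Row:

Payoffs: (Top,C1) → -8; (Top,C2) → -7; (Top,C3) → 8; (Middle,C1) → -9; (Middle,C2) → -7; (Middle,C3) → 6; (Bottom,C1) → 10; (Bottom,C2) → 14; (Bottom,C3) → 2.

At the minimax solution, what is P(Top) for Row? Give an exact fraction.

1/3

Row minima: Top → -8, Middle → -9, Bottom → 2; maximin = 2.
Column maxima: C1 → 10, C2 → 14, C3 → 8; minimax = 8.
2 ≠ 8, so there is no saddle point; optimal play is mixed.
C2 is strictly dominated by C1 (it gives Row strictly more in every row), so Column never plays it.
With C2 eliminated, Middle is strictly dominated by Top (Top gives Row strictly more in every remaining column), so Row never plays it.
On the remaining 2×2 (Top, Bottom vs C1, C3):
Let Row play Top with probability p. Expected payoff against C1: (-8)p + 10(1−p) = −18p + 10; against C3: 8p + 2(1−p) = 6p + 2.
Setting these equal: −18p + 10 = 6p + 2 ⇒ −24p = -8 ⇒ p = 1/3, and the value is (-18)·(1/3) + 10 = 4.
For Column: with q = P(C1), equating Top's and Bottom's payoffs gives −16q + 8 = 8q + 2 ⇒ q = 1/4.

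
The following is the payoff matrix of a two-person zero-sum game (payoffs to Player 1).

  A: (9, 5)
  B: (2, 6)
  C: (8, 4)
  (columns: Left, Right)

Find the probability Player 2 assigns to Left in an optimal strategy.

1/8

Row minima: A → 5, B → 2, C → 4; maximin = 5.
Column maxima: Left → 9, Right → 6; minimax = 6.
5 ≠ 6, so there is no saddle point; optimal play is mixed.
C is strictly dominated by A, so Player 1 never plays it.
On the remaining 2×2 (A, B vs Left, Right):
Let Player 1 play A with probability p. Expected payoff against Left: 9p + 2(1−p) = 7p + 2; against Right: 5p + 6(1−p) = −p + 6.
Setting these equal: 7p + 2 = −p + 6 ⇒ 8p = 4 ⇒ p = 1/2, and the value is (7)·(1/2) + 2 = 11/2.
For Player 2: with q = P(Left), equating A's and B's payoffs gives 4q + 5 = −4q + 6 ⇒ q = 1/8.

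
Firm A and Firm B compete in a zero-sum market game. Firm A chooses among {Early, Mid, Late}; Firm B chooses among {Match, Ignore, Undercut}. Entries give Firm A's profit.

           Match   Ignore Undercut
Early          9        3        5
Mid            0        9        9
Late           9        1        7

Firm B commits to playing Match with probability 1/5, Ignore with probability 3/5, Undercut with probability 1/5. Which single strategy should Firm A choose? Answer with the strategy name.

Mid

Expected payoff of Early: (1/5)·9 + (3/5)·3 + (1/5)·5 = 23/5.
Expected payoff of Mid: (1/5)·0 + (3/5)·9 + (1/5)·9 = 36/5.
Expected payoff of Late: (1/5)·9 + (3/5)·1 + (1/5)·7 = 19/5.
The largest is 36/5, so Firm A's best response is Mid.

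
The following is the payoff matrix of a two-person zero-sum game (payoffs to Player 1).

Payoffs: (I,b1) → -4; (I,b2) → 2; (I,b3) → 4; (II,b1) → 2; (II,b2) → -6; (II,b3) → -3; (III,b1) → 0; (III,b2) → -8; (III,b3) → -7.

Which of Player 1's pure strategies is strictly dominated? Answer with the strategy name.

III

II gives a strictly higher payoff than III against every column: 2 > 0, -6 > -8, -3 > -7.
So III is strictly dominated and Player 1 never plays it.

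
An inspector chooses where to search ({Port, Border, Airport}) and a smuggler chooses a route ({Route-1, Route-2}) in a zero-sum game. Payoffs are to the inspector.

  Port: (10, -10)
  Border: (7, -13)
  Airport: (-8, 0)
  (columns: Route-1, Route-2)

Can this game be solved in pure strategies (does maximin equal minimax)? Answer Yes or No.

No

Row minima: Port → -10, Border → -13, Airport → -8; maximin = -8.
Column maxima: Route-1 → 10, Route-2 → 0; minimax = 0.
-8 ≠ 0, so no pure-strategy equilibrium exists.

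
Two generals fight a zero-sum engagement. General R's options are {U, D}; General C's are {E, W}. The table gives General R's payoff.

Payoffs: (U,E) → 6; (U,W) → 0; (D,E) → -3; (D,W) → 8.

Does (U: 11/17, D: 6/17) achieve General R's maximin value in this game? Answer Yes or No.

Yes

Against E this mix gives (11/17)·6 + (6/17)·(-3) = 48/17.
Against W this mix gives (11/17)·0 + (6/17)·8 = 48/17.
All of General C's active replies (E, W) yield 48/17, and no column does worse for General R. The mix makes General C indifferent and guarantees 48/17, so it is optimal.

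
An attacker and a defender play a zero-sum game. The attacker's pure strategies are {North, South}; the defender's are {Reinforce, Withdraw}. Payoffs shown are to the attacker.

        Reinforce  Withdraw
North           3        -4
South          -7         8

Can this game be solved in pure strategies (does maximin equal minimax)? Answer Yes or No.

No

Row minima: North → -4, South → -7; maximin = -4.
Column maxima: Reinforce → 3, Withdraw → 8; minimax = 3.
-4 ≠ 3, so no pure-strategy equilibrium exists.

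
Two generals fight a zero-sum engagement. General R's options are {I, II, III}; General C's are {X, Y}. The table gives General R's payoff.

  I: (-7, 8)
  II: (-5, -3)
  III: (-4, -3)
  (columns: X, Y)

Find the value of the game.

Row minima: I → -7, II → -5, III → -4; maximin = -4.
Column maxima: X → -4, Y → 8; minimax = -4.
Since maximin = minimax = -4, there is a saddle point and the value is -4.

-4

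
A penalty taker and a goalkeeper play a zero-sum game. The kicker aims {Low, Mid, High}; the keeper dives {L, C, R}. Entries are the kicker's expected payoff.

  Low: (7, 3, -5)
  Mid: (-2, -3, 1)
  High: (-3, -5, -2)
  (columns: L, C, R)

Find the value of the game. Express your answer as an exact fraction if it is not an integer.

Row minima: Low → -5, Mid → -3, High → -5; maximin = -3.
Column maxima: L → 7, C → 3, R → 1; minimax = 1.
-3 ≠ 1, so there is no saddle point; optimal play is mixed.
High is strictly dominated by Mid, so the kicker never plays it.
L is strictly dominated by C (it gives the kicker strictly more in every row), so the keeper never plays it.
On the remaining 2×2 (Low, Mid vs C, R):
Let the kicker play Low with probability p. Expected payoff against C: 3p + (-3)(1−p) = 6p − 3; against R: (-5)p + 1(1−p) = −6p + 1.
Setting these equal: 6p − 3 = −6p + 1 ⇒ 12p = 4 ⇒ p = 1/3, and the value is (6)·(1/3) − 3 = -1.
For the keeper: with q = P(C), equating Low's and Mid's payoffs gives 8q − 5 = −4q + 1 ⇒ q = 1/2.

-1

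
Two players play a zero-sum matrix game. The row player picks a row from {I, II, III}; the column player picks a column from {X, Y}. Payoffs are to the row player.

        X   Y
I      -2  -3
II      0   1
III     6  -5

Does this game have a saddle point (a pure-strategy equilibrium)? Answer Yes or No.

No

Row minima: I → -3, II → 0, III → -5; maximin = 0.
Column maxima: X → 6, Y → 1; minimax = 1.
0 ≠ 1, so no pure-strategy equilibrium exists.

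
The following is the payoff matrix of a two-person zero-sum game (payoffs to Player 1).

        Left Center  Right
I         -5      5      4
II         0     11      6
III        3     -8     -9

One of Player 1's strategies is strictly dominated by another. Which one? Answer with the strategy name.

II gives a strictly higher payoff than I against every column: 0 > -5, 11 > 5, 6 > 4.
So I is strictly dominated and Player 1 never plays it.

I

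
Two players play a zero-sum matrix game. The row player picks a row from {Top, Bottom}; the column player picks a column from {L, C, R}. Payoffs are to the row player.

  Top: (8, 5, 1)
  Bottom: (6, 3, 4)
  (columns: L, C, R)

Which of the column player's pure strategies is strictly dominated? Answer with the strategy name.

C holds the row player's payoff strictly below L in every row: 5 < 8, 3 < 6.
So L is strictly dominated for the column player.

L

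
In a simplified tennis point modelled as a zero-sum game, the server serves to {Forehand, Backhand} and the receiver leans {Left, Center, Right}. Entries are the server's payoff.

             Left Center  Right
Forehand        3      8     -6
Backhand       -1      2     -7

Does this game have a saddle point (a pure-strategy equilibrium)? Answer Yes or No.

Yes

Row minima: Forehand → -6, Backhand → -7; maximin = -6.
Column maxima: Left → 3, Center → 8, Right → -6; minimax = -6.
maximin = minimax = -6, so a saddle point exists.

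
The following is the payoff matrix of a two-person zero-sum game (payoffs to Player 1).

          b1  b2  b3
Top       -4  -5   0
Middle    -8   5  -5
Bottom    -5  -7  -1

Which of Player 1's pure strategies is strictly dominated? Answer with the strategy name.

Bottom

Top gives a strictly higher payoff than Bottom against every column: -4 > -5, -5 > -7, 0 > -1.
So Bottom is strictly dominated and Player 1 never plays it.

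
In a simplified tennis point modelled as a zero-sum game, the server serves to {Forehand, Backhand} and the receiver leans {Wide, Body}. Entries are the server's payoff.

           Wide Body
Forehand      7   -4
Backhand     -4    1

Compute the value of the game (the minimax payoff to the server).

-9/16

Row minima: Forehand → -4, Backhand → -4; maximin = -4.
Column maxima: Wide → 7, Body → 1; minimax = 1.
-4 ≠ 1, so there is no saddle point; optimal play is mixed.
Let the server play Forehand with probability p. Expected payoff against Wide: 7p + (-4)(1−p) = 11p − 4; against Body: (-4)p + 1(1−p) = −5p + 1.
Setting these equal: 11p − 4 = −5p + 1 ⇒ 16p = 5 ⇒ p = 5/16, and the value is (11)·(5/16) − 4 = -9/16.
For the receiver: with q = P(Wide), equating Forehand's and Backhand's payoffs gives 11q − 4 = −5q + 1 ⇒ q = 5/16.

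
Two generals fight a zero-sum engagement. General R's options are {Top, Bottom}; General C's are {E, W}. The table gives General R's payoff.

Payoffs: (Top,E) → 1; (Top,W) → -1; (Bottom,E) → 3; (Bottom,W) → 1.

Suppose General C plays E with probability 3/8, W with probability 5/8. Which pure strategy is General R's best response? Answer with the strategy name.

Bottom

Expected payoff of Top: (3/8)·1 + (5/8)·(-1) = -1/4.
Expected payoff of Bottom: (3/8)·3 + (5/8)·1 = 7/4.
The largest is 7/4, so General R's best response is Bottom.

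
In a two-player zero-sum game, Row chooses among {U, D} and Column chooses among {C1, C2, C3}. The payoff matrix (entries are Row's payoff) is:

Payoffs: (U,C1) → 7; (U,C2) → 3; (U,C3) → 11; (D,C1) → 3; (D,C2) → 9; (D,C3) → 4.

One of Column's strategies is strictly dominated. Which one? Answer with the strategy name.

C3

C1 holds Row's payoff strictly below C3 in every row: 7 < 11, 3 < 4.
So C3 is strictly dominated for Column.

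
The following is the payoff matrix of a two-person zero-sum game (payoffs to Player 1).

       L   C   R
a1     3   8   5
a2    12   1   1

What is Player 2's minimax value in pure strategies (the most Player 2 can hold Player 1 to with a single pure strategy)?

5

Column maxima: L → 12, C → 8, R → 5.
The smallest of these is 5.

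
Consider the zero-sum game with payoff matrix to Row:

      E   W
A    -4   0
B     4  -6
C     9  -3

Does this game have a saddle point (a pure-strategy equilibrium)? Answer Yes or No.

Row minima: A → -4, B → -6, C → -3; maximin = -3.
Column maxima: E → 9, W → 0; minimax = 0.
-3 ≠ 0, so no pure-strategy equilibrium exists.

No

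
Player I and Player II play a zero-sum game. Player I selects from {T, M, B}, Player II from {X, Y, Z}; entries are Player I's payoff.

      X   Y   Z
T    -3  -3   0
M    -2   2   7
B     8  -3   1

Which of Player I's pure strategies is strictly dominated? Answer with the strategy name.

M gives a strictly higher payoff than T against every column: -2 > -3, 2 > -3, 7 > 0.
So T is strictly dominated and Player I never plays it.

T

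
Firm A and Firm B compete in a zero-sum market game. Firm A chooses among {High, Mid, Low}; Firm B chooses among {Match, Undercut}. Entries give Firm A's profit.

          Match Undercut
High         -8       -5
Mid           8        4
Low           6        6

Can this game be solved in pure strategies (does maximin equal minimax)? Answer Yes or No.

Row minima: High → -8, Mid → 4, Low → 6; maximin = 6.
Column maxima: Match → 8, Undercut → 6; minimax = 6.
maximin = minimax = 6, so a saddle point exists.

Yes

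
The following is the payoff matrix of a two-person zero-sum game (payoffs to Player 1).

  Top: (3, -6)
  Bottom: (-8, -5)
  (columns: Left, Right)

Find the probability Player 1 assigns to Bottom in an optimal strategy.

Row minima: Top → -6, Bottom → -8; maximin = -6.
Column maxima: Left → 3, Right → -5; minimax = -5.
-6 ≠ -5, so there is no saddle point; optimal play is mixed.
Let Player 1 play Top with probability p. Expected payoff against Left: 3p + (-8)(1−p) = 11p − 8; against Right: (-6)p + (-5)(1−p) = −p − 5.
Setting these equal: 11p − 8 = −p − 5 ⇒ 12p = 3 ⇒ p = 1/4, and the value is (11)·(1/4) − 8 = -21/4.
For Player 2: with q = P(Left), equating Top's and Bottom's payoffs gives 9q − 6 = −3q − 5 ⇒ q = 1/12.

3/4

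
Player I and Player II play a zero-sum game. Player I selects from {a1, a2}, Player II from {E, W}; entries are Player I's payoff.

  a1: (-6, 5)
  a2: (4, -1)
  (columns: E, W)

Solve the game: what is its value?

Row minima: a1 → -6, a2 → -1; maximin = -1.
Column maxima: E → 4, W → 5; minimax = 4.
-1 ≠ 4, so there is no saddle point; optimal play is mixed.
Let Player I play a1 with probability p. Expected payoff against E: (-6)p + 4(1−p) = −10p + 4; against W: 5p + (-1)(1−p) = 6p − 1.
Setting these equal: −10p + 4 = 6p − 1 ⇒ −16p = -5 ⇒ p = 5/16, and the value is (-10)·(5/16) + 4 = 7/8.
For Player II: with q = P(E), equating a1's and a2's payoffs gives −11q + 5 = 5q − 1 ⇒ q = 3/8.

7/8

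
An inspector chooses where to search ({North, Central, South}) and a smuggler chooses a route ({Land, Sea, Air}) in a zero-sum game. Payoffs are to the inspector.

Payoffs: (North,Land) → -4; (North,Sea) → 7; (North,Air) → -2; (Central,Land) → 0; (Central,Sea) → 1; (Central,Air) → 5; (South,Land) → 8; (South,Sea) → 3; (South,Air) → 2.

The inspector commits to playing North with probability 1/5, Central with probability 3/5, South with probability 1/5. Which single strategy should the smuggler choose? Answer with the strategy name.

Land

If the smuggler plays Land, the inspector's expected payoff is (1/5)·(-4) + (3/5)·0 + (1/5)·8 = 4/5.
If the smuggler plays Sea, the inspector's expected payoff is (1/5)·7 + (3/5)·1 + (1/5)·3 = 13/5.
If the smuggler plays Air, the inspector's expected payoff is (1/5)·(-2) + (3/5)·5 + (1/5)·2 = 3.
The smuggler minimizes the inspector's payoff; the smallest is 4/5, so the best response is Land.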